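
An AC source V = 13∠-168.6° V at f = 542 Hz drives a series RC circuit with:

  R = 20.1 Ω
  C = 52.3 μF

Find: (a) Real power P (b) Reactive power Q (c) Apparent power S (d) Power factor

Step 1 — Angular frequency: ω = 2π·f = 2π·542 = 3405 rad/s.
Step 2 — Component impedances:
  R: Z = R = 20.1 Ω
  C: Z = 1/(jωC) = -j/(ω·C) = 0 - j5.615 Ω
Step 3 — Series combination: Z_total = R + C = 20.1 - j5.615 Ω = 20.87∠-15.6° Ω.
Step 4 — Source phasor: V = 13∠-168.6° V = -12.74 - j2.57 V.
Step 5 — Current: I = V / Z = -0.555 - j0.2829 A = 0.6229∠-153.0° A.
Step 6 — Complex power: S = V·I* = 7.799 - j2.179 VA.
Step 7 — Real power: P = Re(S) = 7.799 W.
Step 8 — Reactive power: Q = Im(S) = -2.179 VAR.
Step 9 — Apparent power: |S| = 8.098 VA.
Step 10 — Power factor: PF = P/|S| = 0.9631 (leading).

(a) P = 7.799 W  (b) Q = -2.179 VAR  (c) S = 8.098 VA  (d) PF = 0.9631 (leading)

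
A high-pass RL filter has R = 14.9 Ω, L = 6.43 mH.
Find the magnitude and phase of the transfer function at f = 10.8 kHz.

Step 1 — Angular frequency: ω = 2π·1.08e+04 = 6.786e+04 rad/s.
Step 2 — Transfer function: H(jω) = jωL/(R + jωL).
Step 3 — Numerator jωL = j·436.3; denominator R + jωL = 14.9 + j436.3.
Step 4 — H = 0.9988 + j0.03411.
Step 5 — Magnitude: |H| = 0.9994 (-0.0 dB); phase: φ = 2.0°.

|H| = 0.9994 (-0.0 dB), φ = 2.0°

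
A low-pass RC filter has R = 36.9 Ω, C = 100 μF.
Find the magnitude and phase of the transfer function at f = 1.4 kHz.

Step 1 — Angular frequency: ω = 2π·1400 = 8796 rad/s.
Step 2 — Transfer function: H(jω) = 1/(1 + jωRC).
Step 3 — Denominator: 1 + jωRC = 1 + j·8796·36.9·0.0001 = 1 + j32.46.
Step 4 — H = 0.0009482 - j0.03078.
Step 5 — Magnitude: |H| = 0.03079 (-30.2 dB); phase: φ = -88.2°.

|H| = 0.03079 (-30.2 dB), φ = -88.2°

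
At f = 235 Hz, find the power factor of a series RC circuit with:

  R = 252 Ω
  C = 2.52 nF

Step 1 — Angular frequency: ω = 2π·f = 2π·235 = 1477 rad/s.
Step 2 — Component impedances:
  R: Z = R = 252 Ω
  C: Z = 1/(jωC) = -j/(ω·C) = 0 - j2.688e+05 Ω
Step 3 — Series combination: Z_total = R + C = 252 - j2.688e+05 Ω = 2.688e+05∠-89.9° Ω.
Step 4 — Power factor: PF = cos(φ) = Re(Z)/|Z| = 252/2.6875e+05 = 0.0009377.
Step 5 — Type: Im(Z) = -2.688e+05 ⇒ leading (phase φ = -89.9°).

PF = 0.0009377 (leading, φ = -89.9°)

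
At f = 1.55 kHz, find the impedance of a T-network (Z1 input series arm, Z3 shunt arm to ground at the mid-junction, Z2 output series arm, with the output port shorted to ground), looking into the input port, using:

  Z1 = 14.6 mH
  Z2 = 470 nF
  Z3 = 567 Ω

Step 1 — Angular frequency: ω = 2π·f = 2π·1550 = 9739 rad/s.
Step 2 — Component impedances:
  Z1: Z = jωL = j·9739·0.0146 = 0 + j142.2 Ω
  Z2: Z = 1/(jωC) = -j/(ω·C) = 0 - j218.5 Ω
  Z3: Z = R = 567 Ω
Step 3 — With the output port shorted to ground, the output series arm Z2 runs from the junction to ground; the shunt arm Z3 also runs from the junction to ground. They appear in parallel: Z3 || Z2 = 73.3 - j190.2 Ω.
Step 4 — Series with input arm Z1: Z_in = Z1 + (Z3 || Z2) = 73.3 - j48.04 Ω = 87.64∠-33.2° Ω.

Z = 73.3 - j48.04 Ω = 87.64∠-33.2° Ω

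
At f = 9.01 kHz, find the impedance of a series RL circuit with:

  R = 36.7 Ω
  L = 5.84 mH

Step 1 — Angular frequency: ω = 2π·f = 2π·9010 = 5.661e+04 rad/s.
Step 2 — Component impedances:
  R: Z = R = 36.7 Ω
  L: Z = jωL = j·5.661e+04·0.00584 = 0 + j330.6 Ω
Step 3 — Series combination: Z_total = R + L = 36.7 + j330.6 Ω = 332.6∠83.7° Ω.

Z = 36.7 + j330.6 Ω = 332.6∠83.7° Ω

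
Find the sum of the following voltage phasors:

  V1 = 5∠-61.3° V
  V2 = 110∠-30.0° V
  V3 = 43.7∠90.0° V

Step 1 — Convert each phasor to rectangular form:
  V1 = 5·(cos(-61.3°) + j·sin(-61.3°)) = 2.401 - j4.386 V
  V2 = 110·(cos(-30.0°) + j·sin(-30.0°)) = 95.26 - j55 V
  V3 = 43.7·(cos(90.0°) + j·sin(90.0°)) = 0 + j43.7 V
Step 2 — Sum components: V_total = 97.66 - j15.69 V.
Step 3 — Convert to polar: |V_total| = 98.92 V, ∠V_total = -9.1°.

V_total = 98.92∠-9.1° V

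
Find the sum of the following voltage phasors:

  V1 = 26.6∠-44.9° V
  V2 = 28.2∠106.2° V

Step 1 — Convert each phasor to rectangular form:
  V1 = 26.6·(cos(-44.9°) + j·sin(-44.9°)) = 18.84 - j18.78 V
  V2 = 28.2·(cos(106.2°) + j·sin(106.2°)) = -7.868 + j27.08 V
Step 2 — Sum components: V_total = 10.97 + j8.304 V.
Step 3 — Convert to polar: |V_total| = 13.76 V, ∠V_total = 37.1°.

V_total = 13.76∠37.1° V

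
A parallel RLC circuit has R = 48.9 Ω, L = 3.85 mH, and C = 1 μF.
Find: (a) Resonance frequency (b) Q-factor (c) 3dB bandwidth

Step 1 — Resonance: ω₀ = 1/√(LC) = 1/√(0.00385·1e-06) = 1.612e+04 rad/s.
Step 2 — f₀ = ω₀/(2π) = 2565 Hz.
Step 3 — Parallel Q: Q = R/(ω₀L) = 48.9/(1.612e+04·0.00385) = 0.7881.
Step 4 — Bandwidth: Δω = ω₀/Q = 2.045e+04 rad/s; BW = Δω/(2π) = 3255 Hz.

(a) f₀ = 2565 Hz  (b) Q = 0.7881  (c) BW = 3255 Hz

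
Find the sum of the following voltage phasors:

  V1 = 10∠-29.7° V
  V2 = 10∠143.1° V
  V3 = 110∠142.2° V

Step 1 — Convert each phasor to rectangular form:
  V1 = 10·(cos(-29.7°) + j·sin(-29.7°)) = 8.686 - j4.955 V
  V2 = 10·(cos(143.1°) + j·sin(143.1°)) = -7.997 + j6.004 V
  V3 = 110·(cos(142.2°) + j·sin(142.2°)) = -86.92 + j67.42 V
Step 2 — Sum components: V_total = -86.23 + j68.47 V.
Step 3 — Convert to polar: |V_total| = 110.1 V, ∠V_total = 141.5°.

V_total = 110.1∠141.5° V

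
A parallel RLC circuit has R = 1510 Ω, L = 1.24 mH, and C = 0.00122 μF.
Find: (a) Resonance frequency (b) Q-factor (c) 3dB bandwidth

Step 1 — Resonance: ω₀ = 1/√(LC) = 1/√(0.00124·1.22e-09) = 8.13e+05 rad/s.
Step 2 — f₀ = ω₀/(2π) = 1.294e+05 Hz.
Step 3 — Parallel Q: Q = R/(ω₀L) = 1510/(8.13e+05·0.00124) = 1.498.
Step 4 — Bandwidth: Δω = ω₀/Q = 5.428e+05 rad/s; BW = Δω/(2π) = 8.639e+04 Hz.

(a) f₀ = 1.294e+05 Hz  (b) Q = 1.498  (c) BW = 8.639e+04 Hz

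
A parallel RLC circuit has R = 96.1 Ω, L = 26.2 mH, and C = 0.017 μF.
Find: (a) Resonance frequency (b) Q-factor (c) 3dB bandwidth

Step 1 — Resonance: ω₀ = 1/√(LC) = 1/√(0.0262·1.7e-08) = 4.738e+04 rad/s.
Step 2 — f₀ = ω₀/(2π) = 7541 Hz.
Step 3 — Parallel Q: Q = R/(ω₀L) = 96.1/(4.738e+04·0.0262) = 0.07741.
Step 4 — Bandwidth: Δω = ω₀/Q = 6.121e+05 rad/s; BW = Δω/(2π) = 9.742e+04 Hz.

(a) f₀ = 7541 Hz  (b) Q = 0.07741  (c) BW = 9.742e+04 Hz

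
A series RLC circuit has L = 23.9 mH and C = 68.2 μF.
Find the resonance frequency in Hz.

Step 1 — Resonance condition Im(Z)=0 gives ω₀ = 1/√(LC).
Step 2 — ω₀ = 1/√(0.0239·6.82e-05) = 783.3 rad/s.
Step 3 — f₀ = ω₀/(2π) = 124.7 Hz.

f₀ = 124.7 Hz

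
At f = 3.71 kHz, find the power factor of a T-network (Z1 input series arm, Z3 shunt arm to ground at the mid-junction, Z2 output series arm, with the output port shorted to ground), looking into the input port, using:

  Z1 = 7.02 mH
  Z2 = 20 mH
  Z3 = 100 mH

Step 1 — Angular frequency: ω = 2π·f = 2π·3710 = 2.331e+04 rad/s.
Step 2 — Component impedances:
  Z1: Z = jωL = j·2.331e+04·0.00702 = 0 + j163.6 Ω
  Z2: Z = jωL = j·2.331e+04·0.02 = 0 + j466.2 Ω
  Z3: Z = jωL = j·2.331e+04·0.1 = 0 + j2331 Ω
Step 3 — With the output port shorted to ground, the output series arm Z2 runs from the junction to ground; the shunt arm Z3 also runs from the junction to ground. They appear in parallel: Z3 || Z2 = 0 + j388.5 Ω.
Step 4 — Series with input arm Z1: Z_in = Z1 + (Z3 || Z2) = 0 + j552.2 Ω = 552.2∠90.0° Ω.
Step 5 — Power factor: PF = cos(φ) = Re(Z)/|Z| = 0/552.2 = 0.
Step 6 — Type: Im(Z) = 552.2 ⇒ lagging (phase φ = 90.0°).

PF = 0 (lagging, φ = 90.0°)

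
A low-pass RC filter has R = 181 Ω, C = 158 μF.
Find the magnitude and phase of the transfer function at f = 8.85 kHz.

Step 1 — Angular frequency: ω = 2π·8850 = 5.561e+04 rad/s.
Step 2 — Transfer function: H(jω) = 1/(1 + jωRC).
Step 3 — Denominator: 1 + jωRC = 1 + j·5.561e+04·181·0.000158 = 1 + j1590.
Step 4 — H = 3.954e-07 - j0.0006288.
Step 5 — Magnitude: |H| = 0.0006288 (-64.0 dB); phase: φ = -90.0°.

|H| = 0.0006288 (-64.0 dB), φ = -90.0°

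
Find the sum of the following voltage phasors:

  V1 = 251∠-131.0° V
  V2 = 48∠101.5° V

Step 1 — Convert each phasor to rectangular form:
  V1 = 251·(cos(-131.0°) + j·sin(-131.0°)) = -164.7 - j189.4 V
  V2 = 48·(cos(101.5°) + j·sin(101.5°)) = -9.57 + j47.04 V
Step 2 — Sum components: V_total = -174.2 - j142.4 V.
Step 3 — Convert to polar: |V_total| = 225 V, ∠V_total = -140.7°.

V_total = 225∠-140.7° V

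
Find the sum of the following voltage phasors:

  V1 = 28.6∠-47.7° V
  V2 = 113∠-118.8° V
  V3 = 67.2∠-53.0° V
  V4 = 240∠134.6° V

Step 1 — Convert each phasor to rectangular form:
  V1 = 28.6·(cos(-47.7°) + j·sin(-47.7°)) = 19.25 - j21.15 V
  V2 = 113·(cos(-118.8°) + j·sin(-118.8°)) = -54.44 - j99.02 V
  V3 = 67.2·(cos(-53.0°) + j·sin(-53.0°)) = 40.44 - j53.67 V
  V4 = 240·(cos(134.6°) + j·sin(134.6°)) = -168.5 + j170.9 V
Step 2 — Sum components: V_total = -163.3 - j2.958 V.
Step 3 — Convert to polar: |V_total| = 163.3 V, ∠V_total = -179.0°.

V_total = 163.3∠-179.0° V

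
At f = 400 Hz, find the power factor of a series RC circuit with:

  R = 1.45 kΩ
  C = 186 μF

Step 1 — Angular frequency: ω = 2π·f = 2π·400 = 2513 rad/s.
Step 2 — Component impedances:
  R: Z = R = 1450 Ω
  C: Z = 1/(jωC) = -j/(ω·C) = 0 - j2.139 Ω
Step 3 — Series combination: Z_total = R + C = 1450 - j2.139 Ω = 1450∠-0.1° Ω.
Step 4 — Power factor: PF = cos(φ) = Re(Z)/|Z| = 1450/1450 = 1.
Step 5 — Type: Im(Z) = -2.139 ⇒ leading (phase φ = -0.1°).

PF = 1 (leading, φ = -0.1°)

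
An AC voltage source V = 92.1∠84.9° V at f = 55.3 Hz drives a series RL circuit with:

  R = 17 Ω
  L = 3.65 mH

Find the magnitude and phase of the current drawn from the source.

Step 1 — Angular frequency: ω = 2π·f = 2π·55.3 = 347.5 rad/s.
Step 2 — Component impedances:
  R: Z = R = 17 Ω
  L: Z = jωL = j·347.5·0.00365 = 0 + j1.268 Ω
Step 3 — Series combination: Z_total = R + L = 17 + j1.268 Ω = 17.05∠4.3° Ω.
Step 4 — Source phasor: V = 92.1∠84.9° V = 8.187 + j91.74 V.
Step 5 — Ohm's law: I = V / Z_total = (8.187 + j91.74) / (17 + j1.268) = 0.8793 + j5.331 A.
Step 6 — Convert to polar: |I| = 5.403 A, ∠I = 80.6°.

I = 5.403∠80.6° A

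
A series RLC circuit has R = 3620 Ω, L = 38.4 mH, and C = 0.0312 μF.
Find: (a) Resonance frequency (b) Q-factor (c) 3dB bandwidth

Step 1 — Resonance: ω₀ = 1/√(LC) = 1/√(0.0384·3.12e-08) = 2.889e+04 rad/s.
Step 2 — f₀ = ω₀/(2π) = 4598 Hz.
Step 3 — Series Q: Q = ω₀L/R = 2.889e+04·0.0384/3620 = 0.3065.
Step 4 — Bandwidth: Δω = ω₀/Q = 9.427e+04 rad/s; BW = Δω/(2π) = 1.5e+04 Hz.

(a) f₀ = 4598 Hz  (b) Q = 0.3065  (c) BW = 1.5e+04 Hz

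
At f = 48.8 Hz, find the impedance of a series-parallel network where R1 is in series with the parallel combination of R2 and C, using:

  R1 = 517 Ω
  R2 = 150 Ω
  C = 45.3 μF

Step 1 — Angular frequency: ω = 2π·f = 2π·48.8 = 306.6 rad/s.
Step 2 — Component impedances:
  R1: Z = R = 517 Ω
  R2: Z = R = 150 Ω
  C: Z = 1/(jωC) = -j/(ω·C) = 0 - j71.99 Ω
Step 3 — Parallel branch: R2 || C = 1/(1/R2 + 1/C) = 28.09 - j58.51 Ω.
Step 4 — Series with R1: Z_total = R1 + (R2 || C) = 545.1 - j58.51 Ω = 548.2∠-6.1° Ω.

Z = 545.1 - j58.51 Ω = 548.2∠-6.1° Ω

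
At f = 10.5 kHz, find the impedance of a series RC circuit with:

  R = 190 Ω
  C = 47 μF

Step 1 — Angular frequency: ω = 2π·f = 2π·1.05e+04 = 6.597e+04 rad/s.
Step 2 — Component impedances:
  R: Z = R = 190 Ω
  C: Z = 1/(jωC) = -j/(ω·C) = 0 - j0.3225 Ω
Step 3 — Series combination: Z_total = R + C = 190 - j0.3225 Ω = 190∠-0.1° Ω.

Z = 190 - j0.3225 Ω = 190∠-0.1° Ω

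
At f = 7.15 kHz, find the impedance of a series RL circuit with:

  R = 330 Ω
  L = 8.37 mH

Step 1 — Angular frequency: ω = 2π·f = 2π·7150 = 4.492e+04 rad/s.
Step 2 — Component impedances:
  R: Z = R = 330 Ω
  L: Z = jωL = j·4.492e+04·0.00837 = 0 + j376 Ω
Step 3 — Series combination: Z_total = R + L = 330 + j376 Ω = 500.3∠48.7° Ω.

Z = 330 + j376 Ω = 500.3∠48.7° Ω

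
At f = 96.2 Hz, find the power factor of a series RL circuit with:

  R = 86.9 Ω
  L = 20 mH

Step 1 — Angular frequency: ω = 2π·f = 2π·96.2 = 604.4 rad/s.
Step 2 — Component impedances:
  R: Z = R = 86.9 Ω
  L: Z = jωL = j·604.4·0.02 = 0 + j12.09 Ω
Step 3 — Series combination: Z_total = R + L = 86.9 + j12.09 Ω = 87.74∠7.9° Ω.
Step 4 — Power factor: PF = cos(φ) = Re(Z)/|Z| = 86.9/87.737 = 0.9905.
Step 5 — Type: Im(Z) = 12.09 ⇒ lagging (phase φ = 7.9°).

PF = 0.9905 (lagging, φ = 7.9°)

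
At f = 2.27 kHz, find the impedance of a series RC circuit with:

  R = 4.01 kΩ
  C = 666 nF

Step 1 — Angular frequency: ω = 2π·f = 2π·2270 = 1.426e+04 rad/s.
Step 2 — Component impedances:
  R: Z = R = 4010 Ω
  C: Z = 1/(jωC) = -j/(ω·C) = 0 - j105.3 Ω
Step 3 — Series combination: Z_total = R + C = 4010 - j105.3 Ω = 4011∠-1.5° Ω.

Z = 4010 - j105.3 Ω = 4011∠-1.5° Ω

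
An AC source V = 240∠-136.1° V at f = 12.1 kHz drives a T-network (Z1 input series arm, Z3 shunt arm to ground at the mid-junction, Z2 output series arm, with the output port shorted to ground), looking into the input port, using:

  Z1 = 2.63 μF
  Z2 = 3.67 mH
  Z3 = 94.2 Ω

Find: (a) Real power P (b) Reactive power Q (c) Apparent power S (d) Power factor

Step 1 — Angular frequency: ω = 2π·f = 2π·1.21e+04 = 7.603e+04 rad/s.
Step 2 — Component impedances:
  Z1: Z = 1/(jωC) = -j/(ω·C) = 0 - j5.001 Ω
  Z2: Z = jωL = j·7.603e+04·0.00367 = 0 + j279 Ω
  Z3: Z = R = 94.2 Ω
Step 3 — With the output port shorted to ground, the output series arm Z2 runs from the junction to ground; the shunt arm Z3 also runs from the junction to ground. They appear in parallel: Z3 || Z2 = 84.56 + j28.55 Ω.
Step 4 — Series with input arm Z1: Z_in = Z1 + (Z3 || Z2) = 84.56 + j23.55 Ω = 87.78∠15.6° Ω.
Step 5 — Source phasor: V = 240∠-136.1° V = -172.9 - j166.4 V.
Step 6 — Current: I = V / Z = -2.406 - j1.298 A = 2.734∠-151.7° A.
Step 7 — Complex power: S = V·I* = 632.1 + j176 VA.
Step 8 — Real power: P = Re(S) = 632.1 W.
Step 9 — Reactive power: Q = Im(S) = 176 VAR.
Step 10 — Apparent power: |S| = 656.2 VA.
Step 11 — Power factor: PF = P/|S| = 0.9633 (lagging).

(a) P = 632.1 W  (b) Q = 176 VAR  (c) S = 656.2 VA  (d) PF = 0.9633 (lagging)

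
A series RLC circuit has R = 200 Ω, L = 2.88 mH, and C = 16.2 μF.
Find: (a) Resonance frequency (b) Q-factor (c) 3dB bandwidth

Step 1 — Resonance: ω₀ = 1/√(LC) = 1/√(0.00288·1.62e-05) = 4630 rad/s.
Step 2 — f₀ = ω₀/(2π) = 736.8 Hz.
Step 3 — Series Q: Q = ω₀L/R = 4630·0.00288/200 = 0.06667.
Step 4 — Bandwidth: Δω = ω₀/Q = 6.944e+04 rad/s; BW = Δω/(2π) = 1.105e+04 Hz.

(a) f₀ = 736.8 Hz  (b) Q = 0.06667  (c) BW = 1.105e+04 Hz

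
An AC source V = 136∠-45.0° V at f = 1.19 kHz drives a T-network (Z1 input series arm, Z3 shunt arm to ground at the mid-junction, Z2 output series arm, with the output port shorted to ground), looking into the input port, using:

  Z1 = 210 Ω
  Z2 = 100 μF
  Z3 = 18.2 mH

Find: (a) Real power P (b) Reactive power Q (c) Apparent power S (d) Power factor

Step 1 — Angular frequency: ω = 2π·f = 2π·1190 = 7477 rad/s.
Step 2 — Component impedances:
  Z1: Z = R = 210 Ω
  Z2: Z = 1/(jωC) = -j/(ω·C) = 0 - j1.337 Ω
  Z3: Z = jωL = j·7477·0.0182 = 0 + j136.1 Ω
Step 3 — With the output port shorted to ground, the output series arm Z2 runs from the junction to ground; the shunt arm Z3 also runs from the junction to ground. They appear in parallel: Z3 || Z2 = 0 - j1.351 Ω.
Step 4 — Series with input arm Z1: Z_in = Z1 + (Z3 || Z2) = 210 - j1.351 Ω = 210∠-0.4° Ω.
Step 5 — Source phasor: V = 136∠-45.0° V = 96.17 - j96.17 V.
Step 6 — Current: I = V / Z = 0.4609 - j0.455 A = 0.6476∠-44.6° A.
Step 7 — Complex power: S = V·I* = 88.07 - j0.5665 VA.
Step 8 — Real power: P = Re(S) = 88.07 W.
Step 9 — Reactive power: Q = Im(S) = -0.5665 VAR.
Step 10 — Apparent power: |S| = 88.07 VA.
Step 11 — Power factor: PF = P/|S| = 1 (leading).

(a) P = 88.07 W  (b) Q = -0.5665 VAR  (c) S = 88.07 VA  (d) PF = 1 (leading)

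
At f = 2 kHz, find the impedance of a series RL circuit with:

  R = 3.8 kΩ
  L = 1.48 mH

Step 1 — Angular frequency: ω = 2π·f = 2π·2000 = 1.257e+04 rad/s.
Step 2 — Component impedances:
  R: Z = R = 3800 Ω
  L: Z = jωL = j·1.257e+04·0.00148 = 0 + j18.6 Ω
Step 3 — Series combination: Z_total = R + L = 3800 + j18.6 Ω = 3800∠0.3° Ω.

Z = 3800 + j18.6 Ω = 3800∠0.3° Ω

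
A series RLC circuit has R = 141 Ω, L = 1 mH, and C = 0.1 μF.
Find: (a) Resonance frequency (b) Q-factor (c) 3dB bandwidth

Step 1 — Resonance condition Im(Z)=0 gives ω₀ = 1/√(LC).
Step 2 — ω₀ = 1/√(0.001·1e-07) = 1e+05 rad/s.
Step 3 — f₀ = ω₀/(2π) = 1.592e+04 Hz.
Step 4 — Series Q: Q = ω₀L/R = 1e+05·0.001/141 = 0.7092.
Step 5 — 3dB bandwidth: Δω = ω₀/Q = 1.41e+05 rad/s; BW = Δω/(2π) = 2.244e+04 Hz.

(a) f₀ = 1.592e+04 Hz  (b) Q = 0.7092  (c) BW = 2.244e+04 Hz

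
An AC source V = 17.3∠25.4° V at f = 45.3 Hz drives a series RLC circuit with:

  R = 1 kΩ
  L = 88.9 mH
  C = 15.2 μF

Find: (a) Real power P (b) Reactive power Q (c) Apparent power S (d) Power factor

Step 1 — Angular frequency: ω = 2π·f = 2π·45.3 = 284.6 rad/s.
Step 2 — Component impedances:
  R: Z = R = 1000 Ω
  L: Z = jωL = j·284.6·0.0889 = 0 + j25.3 Ω
  C: Z = 1/(jωC) = -j/(ω·C) = 0 - j231.1 Ω
Step 3 — Series combination: Z_total = R + L + C = 1000 - j205.8 Ω = 1021∠-11.6° Ω.
Step 4 — Source phasor: V = 17.3∠25.4° V = 15.63 + j7.421 V.
Step 5 — Current: I = V / Z = 0.01353 + j0.0102 A = 0.01694∠37.0° A.
Step 6 — Complex power: S = V·I* = 0.2871 - j0.0591 VA.
Step 7 — Real power: P = Re(S) = 0.2871 W.
Step 8 — Reactive power: Q = Im(S) = -0.0591 VAR.
Step 9 — Apparent power: |S| = 0.2931 VA.
Step 10 — Power factor: PF = P/|S| = 0.9795 (leading).

(a) P = 0.2871 W  (b) Q = -0.0591 VAR  (c) S = 0.2931 VA  (d) PF = 0.9795 (leading)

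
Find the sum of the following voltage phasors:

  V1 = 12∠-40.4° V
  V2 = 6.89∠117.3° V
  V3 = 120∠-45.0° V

Step 1 — Convert each phasor to rectangular form:
  V1 = 12·(cos(-40.4°) + j·sin(-40.4°)) = 9.138 - j7.777 V
  V2 = 6.89·(cos(117.3°) + j·sin(117.3°)) = -3.16 + j6.123 V
  V3 = 120·(cos(-45.0°) + j·sin(-45.0°)) = 84.85 - j84.85 V
Step 2 — Sum components: V_total = 90.83 - j86.51 V.
Step 3 — Convert to polar: |V_total| = 125.4 V, ∠V_total = -43.6°.

V_total = 125.4∠-43.6° V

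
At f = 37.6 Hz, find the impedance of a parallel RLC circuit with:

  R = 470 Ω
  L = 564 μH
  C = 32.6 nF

Step 1 — Angular frequency: ω = 2π·f = 2π·37.6 = 236.2 rad/s.
Step 2 — Component impedances:
  R: Z = R = 470 Ω
  L: Z = jωL = j·236.2·0.000564 = 0 + j0.1332 Ω
  C: Z = 1/(jωC) = -j/(ω·C) = 0 - j1.298e+05 Ω
Step 3 — Parallel combination: 1/Z_total = 1/R + 1/L + 1/C; Z_total = 3.777e-05 + j0.1332 Ω = 0.1332∠90.0° Ω.

Z = 3.777e-05 + j0.1332 Ω = 0.1332∠90.0° Ω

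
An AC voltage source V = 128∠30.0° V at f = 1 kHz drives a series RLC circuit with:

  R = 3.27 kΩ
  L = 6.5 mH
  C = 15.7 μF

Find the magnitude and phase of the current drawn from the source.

Step 1 — Angular frequency: ω = 2π·f = 2π·1000 = 6283 rad/s.
Step 2 — Component impedances:
  R: Z = R = 3270 Ω
  L: Z = jωL = j·6283·0.0065 = 0 + j40.84 Ω
  C: Z = 1/(jωC) = -j/(ω·C) = 0 - j10.14 Ω
Step 3 — Series combination: Z_total = R + L + C = 3270 + j30.7 Ω = 3270∠0.5° Ω.
Step 4 — Source phasor: V = 128∠30.0° V = 110.9 + j64 V.
Step 5 — Ohm's law: I = V / Z_total = (110.9 + j64) / (3270 + j30.7) = 0.03408 + j0.01925 A.
Step 6 — Convert to polar: |I| = 0.03914 A, ∠I = 29.5°.

I = 0.03914∠29.5° A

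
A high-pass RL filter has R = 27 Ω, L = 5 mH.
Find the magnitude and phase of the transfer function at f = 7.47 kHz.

Step 1 — Angular frequency: ω = 2π·7470 = 4.694e+04 rad/s.
Step 2 — Transfer function: H(jω) = jωL/(R + jωL).
Step 3 — Numerator jωL = j·234.7; denominator R + jωL = 27 + j234.7.
Step 4 — H = 0.9869 + j0.1135.
Step 5 — Magnitude: |H| = 0.9934 (-0.1 dB); phase: φ = 6.6°.

|H| = 0.9934 (-0.1 dB), φ = 6.6°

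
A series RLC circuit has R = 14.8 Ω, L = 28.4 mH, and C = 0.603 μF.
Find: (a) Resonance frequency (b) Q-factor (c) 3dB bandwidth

Step 1 — Resonance: ω₀ = 1/√(LC) = 1/√(0.0284·6.03e-07) = 7642 rad/s.
Step 2 — f₀ = ω₀/(2π) = 1216 Hz.
Step 3 — Series Q: Q = ω₀L/R = 7642·0.0284/14.8 = 14.66.
Step 4 — Bandwidth: Δω = ω₀/Q = 521.1 rad/s; BW = Δω/(2π) = 82.94 Hz.

(a) f₀ = 1216 Hz  (b) Q = 14.66  (c) BW = 82.94 Hz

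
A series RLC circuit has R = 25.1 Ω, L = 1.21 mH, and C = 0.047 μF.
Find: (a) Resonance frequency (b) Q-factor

Step 1 — Resonance condition Im(Z)=0 gives ω₀ = 1/√(LC).
Step 2 — ω₀ = 1/√(0.00121·4.7e-08) = 1.326e+05 rad/s.
Step 3 — f₀ = ω₀/(2π) = 2.11e+04 Hz.
Step 4 — Series Q: Q = ω₀L/R = 1.326e+05·0.00121/25.1 = 6.392.

(a) f₀ = 2.11e+04 Hz  (b) Q = 6.392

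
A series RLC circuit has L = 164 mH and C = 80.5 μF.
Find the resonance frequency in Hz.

Step 1 — Resonance condition Im(Z)=0 gives ω₀ = 1/√(LC).
Step 2 — ω₀ = 1/√(0.164·8.05e-05) = 275.2 rad/s.
Step 3 — f₀ = ω₀/(2π) = 43.8 Hz.

f₀ = 43.8 Hz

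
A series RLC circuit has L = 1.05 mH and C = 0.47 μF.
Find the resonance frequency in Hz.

Step 1 — Resonance condition Im(Z)=0 gives ω₀ = 1/√(LC).
Step 2 — ω₀ = 1/√(0.00105·4.7e-07) = 4.501e+04 rad/s.
Step 3 — f₀ = ω₀/(2π) = 7164 Hz.

f₀ = 7164 Hz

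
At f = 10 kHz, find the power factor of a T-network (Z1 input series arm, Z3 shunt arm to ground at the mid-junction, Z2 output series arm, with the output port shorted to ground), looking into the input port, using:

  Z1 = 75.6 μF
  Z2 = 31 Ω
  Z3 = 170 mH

Step 1 — Angular frequency: ω = 2π·f = 2π·1e+04 = 6.283e+04 rad/s.
Step 2 — Component impedances:
  Z1: Z = 1/(jωC) = -j/(ω·C) = 0 - j0.2105 Ω
  Z2: Z = R = 31 Ω
  Z3: Z = jωL = j·6.283e+04·0.17 = 0 + j1.068e+04 Ω
Step 3 — With the output port shorted to ground, the output series arm Z2 runs from the junction to ground; the shunt arm Z3 also runs from the junction to ground. They appear in parallel: Z3 || Z2 = 31 + j0.08997 Ω.
Step 4 — Series with input arm Z1: Z_in = Z1 + (Z3 || Z2) = 31 - j0.1206 Ω = 31∠-0.2° Ω.
Step 5 — Power factor: PF = cos(φ) = Re(Z)/|Z| = 31/31 = 1.
Step 6 — Type: Im(Z) = -0.1206 ⇒ leading (phase φ = -0.2°).

PF = 1 (leading, φ = -0.2°)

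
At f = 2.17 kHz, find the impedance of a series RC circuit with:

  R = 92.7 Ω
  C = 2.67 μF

Step 1 — Angular frequency: ω = 2π·f = 2π·2170 = 1.363e+04 rad/s.
Step 2 — Component impedances:
  R: Z = R = 92.7 Ω
  C: Z = 1/(jωC) = -j/(ω·C) = 0 - j27.47 Ω
Step 3 — Series combination: Z_total = R + C = 92.7 - j27.47 Ω = 96.68∠-16.5° Ω.

Z = 92.7 - j27.47 Ω = 96.68∠-16.5° Ω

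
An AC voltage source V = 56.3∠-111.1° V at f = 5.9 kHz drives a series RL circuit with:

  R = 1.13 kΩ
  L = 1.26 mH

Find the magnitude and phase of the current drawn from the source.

Step 1 — Angular frequency: ω = 2π·f = 2π·5900 = 3.707e+04 rad/s.
Step 2 — Component impedances:
  R: Z = R = 1130 Ω
  L: Z = jωL = j·3.707e+04·0.00126 = 0 + j46.71 Ω
Step 3 — Series combination: Z_total = R + L = 1130 + j46.71 Ω = 1131∠2.4° Ω.
Step 4 — Source phasor: V = 56.3∠-111.1° V = -20.27 - j52.53 V.
Step 5 — Ohm's law: I = V / Z_total = (-20.27 - j52.53) / (1130 + j46.71) = -0.01982 - j0.04566 A.
Step 6 — Convert to polar: |I| = 0.04978 A, ∠I = -113.5°.

I = 0.04978∠-113.5° A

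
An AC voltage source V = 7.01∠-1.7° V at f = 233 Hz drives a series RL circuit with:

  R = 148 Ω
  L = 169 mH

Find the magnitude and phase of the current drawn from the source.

Step 1 — Angular frequency: ω = 2π·f = 2π·233 = 1464 rad/s.
Step 2 — Component impedances:
  R: Z = R = 148 Ω
  L: Z = jωL = j·1464·0.169 = 0 + j247.4 Ω
Step 3 — Series combination: Z_total = R + L = 148 + j247.4 Ω = 288.3∠59.1° Ω.
Step 4 — Source phasor: V = 7.01∠-1.7° V = 7.007 - j0.208 V.
Step 5 — Ohm's law: I = V / Z_total = (7.007 - j0.208) / (148 + j247.4) = 0.01186 - j0.02123 A.
Step 6 — Convert to polar: |I| = 0.02431 A, ∠I = -60.8°.

I = 0.02431∠-60.8° A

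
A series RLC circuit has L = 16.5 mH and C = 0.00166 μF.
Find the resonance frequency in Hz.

Step 1 — Resonance condition Im(Z)=0 gives ω₀ = 1/√(LC).
Step 2 — ω₀ = 1/√(0.0165·1.66e-09) = 1.911e+05 rad/s.
Step 3 — f₀ = ω₀/(2π) = 3.041e+04 Hz.

f₀ = 3.041e+04 Hz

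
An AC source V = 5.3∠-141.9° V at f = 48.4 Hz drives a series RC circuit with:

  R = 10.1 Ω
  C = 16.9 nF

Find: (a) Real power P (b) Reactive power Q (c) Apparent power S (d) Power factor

Step 1 — Angular frequency: ω = 2π·f = 2π·48.4 = 304.1 rad/s.
Step 2 — Component impedances:
  R: Z = R = 10.1 Ω
  C: Z = 1/(jωC) = -j/(ω·C) = 0 - j1.946e+05 Ω
Step 3 — Series combination: Z_total = R + C = 10.1 - j1.946e+05 Ω = 1.946e+05∠-90.0° Ω.
Step 4 — Source phasor: V = 5.3∠-141.9° V = -4.171 - j3.27 V.
Step 5 — Current: I = V / Z = 1.681e-05 - j2.144e-05 A = 2.724e-05∠-51.9° A.
Step 6 — Complex power: S = V·I* = 7.494e-09 - j0.0001444 VA.
Step 7 — Real power: P = Re(S) = 7.494e-09 W.
Step 8 — Reactive power: Q = Im(S) = -0.0001444 VAR.
Step 9 — Apparent power: |S| = 0.0001444 VA.
Step 10 — Power factor: PF = P/|S| = 5.191e-05 (leading).

(a) P = 7.494e-09 W  (b) Q = -0.0001444 VAR  (c) S = 0.0001444 VA  (d) PF = 5.191e-05 (leading)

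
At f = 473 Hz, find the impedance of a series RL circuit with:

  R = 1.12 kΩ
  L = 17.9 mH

Step 1 — Angular frequency: ω = 2π·f = 2π·473 = 2972 rad/s.
Step 2 — Component impedances:
  R: Z = R = 1120 Ω
  L: Z = jωL = j·2972·0.0179 = 0 + j53.2 Ω
Step 3 — Series combination: Z_total = R + L = 1120 + j53.2 Ω = 1121∠2.7° Ω.

Z = 1120 + j53.2 Ω = 1121∠2.7° Ω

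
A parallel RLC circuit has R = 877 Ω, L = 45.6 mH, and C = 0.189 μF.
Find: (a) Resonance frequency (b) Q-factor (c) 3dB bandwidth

Step 1 — Resonance: ω₀ = 1/√(LC) = 1/√(0.0456·1.89e-07) = 1.077e+04 rad/s.
Step 2 — f₀ = ω₀/(2π) = 1714 Hz.
Step 3 — Parallel Q: Q = R/(ω₀L) = 877/(1.077e+04·0.0456) = 1.785.
Step 4 — Bandwidth: Δω = ω₀/Q = 6033 rad/s; BW = Δω/(2π) = 960.2 Hz.

(a) f₀ = 1714 Hz  (b) Q = 1.785  (c) BW = 960.2 Hz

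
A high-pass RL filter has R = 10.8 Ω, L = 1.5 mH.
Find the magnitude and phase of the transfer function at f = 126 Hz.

Step 1 — Angular frequency: ω = 2π·126 = 791.7 rad/s.
Step 2 — Transfer function: H(jω) = jωL/(R + jωL).
Step 3 — Numerator jωL = j·1.188; denominator R + jωL = 10.8 + j1.188.
Step 4 — H = 0.01195 + j0.1086.
Step 5 — Magnitude: |H| = 0.1093 (-19.2 dB); phase: φ = 83.7°.

|H| = 0.1093 (-19.2 dB), φ = 83.7°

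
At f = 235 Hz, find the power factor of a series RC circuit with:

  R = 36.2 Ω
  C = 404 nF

Step 1 — Angular frequency: ω = 2π·f = 2π·235 = 1477 rad/s.
Step 2 — Component impedances:
  R: Z = R = 36.2 Ω
  C: Z = 1/(jωC) = -j/(ω·C) = 0 - j1676 Ω
Step 3 — Series combination: Z_total = R + C = 36.2 - j1676 Ω = 1677∠-88.8° Ω.
Step 4 — Power factor: PF = cos(φ) = Re(Z)/|Z| = 36.2/1677 = 0.02159.
Step 5 — Type: Im(Z) = -1676 ⇒ leading (phase φ = -88.8°).

PF = 0.02159 (leading, φ = -88.8°)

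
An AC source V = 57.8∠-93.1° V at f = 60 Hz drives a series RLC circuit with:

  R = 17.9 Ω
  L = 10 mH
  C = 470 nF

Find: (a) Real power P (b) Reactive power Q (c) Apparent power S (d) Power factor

Step 1 — Angular frequency: ω = 2π·f = 2π·60 = 377 rad/s.
Step 2 — Component impedances:
  R: Z = R = 17.9 Ω
  L: Z = jωL = j·377·0.01 = 0 + j3.77 Ω
  C: Z = 1/(jωC) = -j/(ω·C) = 0 - j5644 Ω
Step 3 — Series combination: Z_total = R + L + C = 17.9 - j5640 Ω = 5640∠-89.8° Ω.
Step 4 — Source phasor: V = 57.8∠-93.1° V = -3.126 - j57.72 V.
Step 5 — Current: I = V / Z = 0.01023 - j0.0005867 A = 0.01025∠-3.3° A.
Step 6 — Complex power: S = V·I* = 0.00188 - j0.5923 VA.
Step 7 — Real power: P = Re(S) = 0.00188 W.
Step 8 — Reactive power: Q = Im(S) = -0.5923 VAR.
Step 9 — Apparent power: |S| = 0.5923 VA.
Step 10 — Power factor: PF = P/|S| = 0.003174 (leading).

(a) P = 0.00188 W  (b) Q = -0.5923 VAR  (c) S = 0.5923 VA  (d) PF = 0.003174 (leading)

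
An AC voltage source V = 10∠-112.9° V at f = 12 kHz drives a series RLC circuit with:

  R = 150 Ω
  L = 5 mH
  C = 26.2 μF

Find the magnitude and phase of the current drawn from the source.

Step 1 — Angular frequency: ω = 2π·f = 2π·1.2e+04 = 7.54e+04 rad/s.
Step 2 — Component impedances:
  R: Z = R = 150 Ω
  L: Z = jωL = j·7.54e+04·0.005 = 0 + j377 Ω
  C: Z = 1/(jωC) = -j/(ω·C) = 0 - j0.5062 Ω
Step 3 — Series combination: Z_total = R + L + C = 150 + j376.5 Ω = 405.3∠68.3° Ω.
Step 4 — Source phasor: V = 10∠-112.9° V = -3.891 - j9.212 V.
Step 5 — Ohm's law: I = V / Z_total = (-3.891 - j9.212) / (150 + j376.5) = -0.02467 + j0.0005067 A.
Step 6 — Convert to polar: |I| = 0.02468 A, ∠I = 178.8°.

I = 0.02468∠178.8° A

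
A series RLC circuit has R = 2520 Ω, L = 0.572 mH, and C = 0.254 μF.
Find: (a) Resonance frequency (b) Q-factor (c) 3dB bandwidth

Step 1 — Resonance condition Im(Z)=0 gives ω₀ = 1/√(LC).
Step 2 — ω₀ = 1/√(0.000572·2.54e-07) = 8.296e+04 rad/s.
Step 3 — f₀ = ω₀/(2π) = 1.32e+04 Hz.
Step 4 — Series Q: Q = ω₀L/R = 8.296e+04·0.000572/2520 = 0.01883.
Step 5 — 3dB bandwidth: Δω = ω₀/Q = 4.406e+06 rad/s; BW = Δω/(2π) = 7.012e+05 Hz.

(a) f₀ = 1.32e+04 Hz  (b) Q = 0.01883  (c) BW = 7.012e+05 Hz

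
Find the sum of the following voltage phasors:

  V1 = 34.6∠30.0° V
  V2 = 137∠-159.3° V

Step 1 — Convert each phasor to rectangular form:
  V1 = 34.6·(cos(30.0°) + j·sin(30.0°)) = 29.96 + j17.3 V
  V2 = 137·(cos(-159.3°) + j·sin(-159.3°)) = -128.2 - j48.43 V
Step 2 — Sum components: V_total = -98.19 - j31.13 V.
Step 3 — Convert to polar: |V_total| = 103 V, ∠V_total = -162.4°.

V_total = 103∠-162.4° V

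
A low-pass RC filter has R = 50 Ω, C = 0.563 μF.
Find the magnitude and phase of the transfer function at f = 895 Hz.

Step 1 — Angular frequency: ω = 2π·895 = 5623 rad/s.
Step 2 — Transfer function: H(jω) = 1/(1 + jωRC).
Step 3 — Denominator: 1 + jωRC = 1 + j·5623·50·5.63e-07 = 1 + j0.1583.
Step 4 — H = 0.9756 - j0.1544.
Step 5 — Magnitude: |H| = 0.9877 (-0.1 dB); phase: φ = -9.0°.

|H| = 0.9877 (-0.1 dB), φ = -9.0°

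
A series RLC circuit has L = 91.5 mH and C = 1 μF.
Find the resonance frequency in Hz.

Step 1 — Resonance condition Im(Z)=0 gives ω₀ = 1/√(LC).
Step 2 — ω₀ = 1/√(0.0915·1e-06) = 3306 rad/s.
Step 3 — f₀ = ω₀/(2π) = 526.2 Hz.

f₀ = 526.2 Hz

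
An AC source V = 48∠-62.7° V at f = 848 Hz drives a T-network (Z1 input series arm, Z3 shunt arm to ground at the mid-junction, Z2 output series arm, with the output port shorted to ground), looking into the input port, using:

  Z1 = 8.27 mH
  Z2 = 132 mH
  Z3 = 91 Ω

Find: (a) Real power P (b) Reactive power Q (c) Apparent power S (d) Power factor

Step 1 — Angular frequency: ω = 2π·f = 2π·848 = 5328 rad/s.
Step 2 — Component impedances:
  Z1: Z = jωL = j·5328·0.00827 = 0 + j44.06 Ω
  Z2: Z = jωL = j·5328·0.132 = 0 + j703.3 Ω
  Z3: Z = R = 91 Ω
Step 3 — With the output port shorted to ground, the output series arm Z2 runs from the junction to ground; the shunt arm Z3 also runs from the junction to ground. They appear in parallel: Z3 || Z2 = 89.5 + j11.58 Ω.
Step 4 — Series with input arm Z1: Z_in = Z1 + (Z3 || Z2) = 89.5 + j55.64 Ω = 105.4∠31.9° Ω.
Step 5 — Source phasor: V = 48∠-62.7° V = 22.02 - j42.65 V.
Step 6 — Current: I = V / Z = -0.03629 - j0.454 A = 0.4555∠-94.6° A.
Step 7 — Complex power: S = V·I* = 18.57 + j11.54 VA.
Step 8 — Real power: P = Re(S) = 18.57 W.
Step 9 — Reactive power: Q = Im(S) = 11.54 VAR.
Step 10 — Apparent power: |S| = 21.86 VA.
Step 11 — Power factor: PF = P/|S| = 0.8493 (lagging).

(a) P = 18.57 W  (b) Q = 11.54 VAR  (c) S = 21.86 VA  (d) PF = 0.8493 (lagging)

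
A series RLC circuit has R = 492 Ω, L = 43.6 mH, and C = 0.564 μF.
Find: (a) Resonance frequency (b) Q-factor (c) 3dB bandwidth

Step 1 — Resonance: ω₀ = 1/√(LC) = 1/√(0.0436·5.64e-07) = 6377 rad/s.
Step 2 — f₀ = ω₀/(2π) = 1015 Hz.
Step 3 — Series Q: Q = ω₀L/R = 6377·0.0436/492 = 0.5651.
Step 4 — Bandwidth: Δω = ω₀/Q = 1.128e+04 rad/s; BW = Δω/(2π) = 1796 Hz.

(a) f₀ = 1015 Hz  (b) Q = 0.5651  (c) BW = 1796 Hz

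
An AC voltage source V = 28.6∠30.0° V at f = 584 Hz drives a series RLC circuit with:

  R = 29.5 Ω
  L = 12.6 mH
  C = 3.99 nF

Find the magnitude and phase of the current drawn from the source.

Step 1 — Angular frequency: ω = 2π·f = 2π·584 = 3669 rad/s.
Step 2 — Component impedances:
  R: Z = R = 29.5 Ω
  L: Z = jωL = j·3669·0.0126 = 0 + j46.23 Ω
  C: Z = 1/(jωC) = -j/(ω·C) = 0 - j6.83e+04 Ω
Step 3 — Series combination: Z_total = R + L + C = 29.5 - j6.826e+04 Ω = 6.826e+04∠-90.0° Ω.
Step 4 — Source phasor: V = 28.6∠30.0° V = 24.77 + j14.3 V.
Step 5 — Ohm's law: I = V / Z_total = (24.77 + j14.3) / (29.5 - j6.826e+04) = -0.0002093 + j0.000363 A.
Step 6 — Convert to polar: |I| = 0.000419 A, ∠I = 120.0°.

I = 0.000419∠120.0° A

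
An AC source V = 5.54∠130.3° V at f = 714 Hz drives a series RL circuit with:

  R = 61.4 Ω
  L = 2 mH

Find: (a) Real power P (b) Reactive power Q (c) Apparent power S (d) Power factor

Step 1 — Angular frequency: ω = 2π·f = 2π·714 = 4486 rad/s.
Step 2 — Component impedances:
  R: Z = R = 61.4 Ω
  L: Z = jωL = j·4486·0.002 = 0 + j8.972 Ω
Step 3 — Series combination: Z_total = R + L = 61.4 + j8.972 Ω = 62.05∠8.3° Ω.
Step 4 — Source phasor: V = 5.54∠130.3° V = -3.583 + j4.225 V.
Step 5 — Current: I = V / Z = -0.04729 + j0.07572 A = 0.08928∠122.0° A.
Step 6 — Complex power: S = V·I* = 0.4894 + j0.07152 VA.
Step 7 — Real power: P = Re(S) = 0.4894 W.
Step 8 — Reactive power: Q = Im(S) = 0.07152 VAR.
Step 9 — Apparent power: |S| = 0.4946 VA.
Step 10 — Power factor: PF = P/|S| = 0.9895 (lagging).

(a) P = 0.4894 W  (b) Q = 0.07152 VAR  (c) S = 0.4946 VA  (d) PF = 0.9895 (lagging)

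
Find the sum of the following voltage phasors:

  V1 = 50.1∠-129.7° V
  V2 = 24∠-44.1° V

Step 1 — Convert each phasor to rectangular form:
  V1 = 50.1·(cos(-129.7°) + j·sin(-129.7°)) = -32 - j38.55 V
  V2 = 24·(cos(-44.1°) + j·sin(-44.1°)) = 17.24 - j16.7 V
Step 2 — Sum components: V_total = -14.77 - j55.25 V.
Step 3 — Convert to polar: |V_total| = 57.19 V, ∠V_total = -105.0°.

V_total = 57.19∠-105.0° V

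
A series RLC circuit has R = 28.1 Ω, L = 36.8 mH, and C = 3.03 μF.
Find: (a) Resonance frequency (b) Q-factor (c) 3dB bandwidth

Step 1 — Resonance: ω₀ = 1/√(LC) = 1/√(0.0368·3.03e-06) = 2995 rad/s.
Step 2 — f₀ = ω₀/(2π) = 476.6 Hz.
Step 3 — Series Q: Q = ω₀L/R = 2995·0.0368/28.1 = 3.922.
Step 4 — Bandwidth: Δω = ω₀/Q = 763.6 rad/s; BW = Δω/(2π) = 121.5 Hz.

(a) f₀ = 476.6 Hz  (b) Q = 3.922  (c) BW = 121.5 Hz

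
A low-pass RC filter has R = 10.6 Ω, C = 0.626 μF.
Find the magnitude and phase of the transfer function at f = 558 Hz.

Step 1 — Angular frequency: ω = 2π·558 = 3506 rad/s.
Step 2 — Transfer function: H(jω) = 1/(1 + jωRC).
Step 3 — Denominator: 1 + jωRC = 1 + j·3506·10.6·6.26e-07 = 1 + j0.02326.
Step 4 — H = 0.9995 - j0.02325.
Step 5 — Magnitude: |H| = 0.9997 (-0.0 dB); phase: φ = -1.3°.

|H| = 0.9997 (-0.0 dB), φ = -1.3°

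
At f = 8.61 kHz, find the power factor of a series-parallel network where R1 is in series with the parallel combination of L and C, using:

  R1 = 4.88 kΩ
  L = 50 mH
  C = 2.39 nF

Step 1 — Angular frequency: ω = 2π·f = 2π·8610 = 5.41e+04 rad/s.
Step 2 — Component impedances:
  R1: Z = R = 4880 Ω
  L: Z = jωL = j·5.41e+04·0.05 = 0 + j2705 Ω
  C: Z = 1/(jωC) = -j/(ω·C) = 0 - j7734 Ω
Step 3 — Parallel branch: L || C = 1/(1/L + 1/C) = 0 + j4160 Ω.
Step 4 — Series with R1: Z_total = R1 + (L || C) = 4880 + j4160 Ω = 6412∠40.4° Ω.
Step 5 — Power factor: PF = cos(φ) = Re(Z)/|Z| = 4880/6412.3 = 0.761.
Step 6 — Type: Im(Z) = 4160 ⇒ lagging (phase φ = 40.4°).

PF = 0.761 (lagging, φ = 40.4°)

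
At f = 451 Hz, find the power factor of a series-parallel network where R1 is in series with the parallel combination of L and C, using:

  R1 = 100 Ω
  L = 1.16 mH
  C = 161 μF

Step 1 — Angular frequency: ω = 2π·f = 2π·451 = 2834 rad/s.
Step 2 — Component impedances:
  R1: Z = R = 100 Ω
  L: Z = jωL = j·2834·0.00116 = 0 + j3.287 Ω
  C: Z = 1/(jωC) = -j/(ω·C) = 0 - j2.192 Ω
Step 3 — Parallel branch: L || C = 1/(1/L + 1/C) = 0 - j6.579 Ω.
Step 4 — Series with R1: Z_total = R1 + (L || C) = 100 - j6.579 Ω = 100.2∠-3.8° Ω.
Step 5 — Power factor: PF = cos(φ) = Re(Z)/|Z| = 100/100.22 = 0.9978.
Step 6 — Type: Im(Z) = -6.579 ⇒ leading (phase φ = -3.8°).

PF = 0.9978 (leading, φ = -3.8°)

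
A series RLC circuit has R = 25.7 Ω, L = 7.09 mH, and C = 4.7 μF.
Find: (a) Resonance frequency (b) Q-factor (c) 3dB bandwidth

Step 1 — Resonance: ω₀ = 1/√(LC) = 1/√(0.00709·4.7e-06) = 5478 rad/s.
Step 2 — f₀ = ω₀/(2π) = 871.9 Hz.
Step 3 — Series Q: Q = ω₀L/R = 5478·0.00709/25.7 = 1.511.
Step 4 — Bandwidth: Δω = ω₀/Q = 3625 rad/s; BW = Δω/(2π) = 576.9 Hz.

(a) f₀ = 871.9 Hz  (b) Q = 1.511  (c) BW = 576.9 Hz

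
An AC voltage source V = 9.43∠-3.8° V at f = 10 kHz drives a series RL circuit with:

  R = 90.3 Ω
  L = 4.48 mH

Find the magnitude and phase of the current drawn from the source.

Step 1 — Angular frequency: ω = 2π·f = 2π·1e+04 = 6.283e+04 rad/s.
Step 2 — Component impedances:
  R: Z = R = 90.3 Ω
  L: Z = jωL = j·6.283e+04·0.00448 = 0 + j281.5 Ω
Step 3 — Series combination: Z_total = R + L = 90.3 + j281.5 Ω = 295.6∠72.2° Ω.
Step 4 — Source phasor: V = 9.43∠-3.8° V = 9.409 - j0.625 V.
Step 5 — Ohm's law: I = V / Z_total = (9.409 - j0.625) / (90.3 + j281.5) = 0.00771 - j0.03095 A.
Step 6 — Convert to polar: |I| = 0.0319 A, ∠I = -76.0°.

I = 0.0319∠-76.0° A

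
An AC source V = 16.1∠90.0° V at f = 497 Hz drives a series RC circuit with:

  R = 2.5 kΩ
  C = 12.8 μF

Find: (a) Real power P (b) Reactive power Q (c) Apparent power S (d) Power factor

Step 1 — Angular frequency: ω = 2π·f = 2π·497 = 3123 rad/s.
Step 2 — Component impedances:
  R: Z = R = 2500 Ω
  C: Z = 1/(jωC) = -j/(ω·C) = 0 - j25.02 Ω
Step 3 — Series combination: Z_total = R + C = 2500 - j25.02 Ω = 2500∠-0.6° Ω.
Step 4 — Source phasor: V = 16.1∠90.0° V = 0 + j16.1 V.
Step 5 — Current: I = V / Z = -6.444e-05 + j0.006439 A = 0.00644∠90.6° A.
Step 6 — Complex power: S = V·I* = 0.1037 - j0.001037 VA.
Step 7 — Real power: P = Re(S) = 0.1037 W.
Step 8 — Reactive power: Q = Im(S) = -0.001037 VAR.
Step 9 — Apparent power: |S| = 0.1037 VA.
Step 10 — Power factor: PF = P/|S| = 0.9999 (leading).

(a) P = 0.1037 W  (b) Q = -0.001037 VAR  (c) S = 0.1037 VA  (d) PF = 0.9999 (leading)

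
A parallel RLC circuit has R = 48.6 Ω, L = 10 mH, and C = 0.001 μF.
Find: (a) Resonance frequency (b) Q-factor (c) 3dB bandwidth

Step 1 — Resonance: ω₀ = 1/√(LC) = 1/√(0.01·1e-09) = 3.162e+05 rad/s.
Step 2 — f₀ = ω₀/(2π) = 5.033e+04 Hz.
Step 3 — Parallel Q: Q = R/(ω₀L) = 48.6/(3.162e+05·0.01) = 0.01537.
Step 4 — Bandwidth: Δω = ω₀/Q = 2.058e+07 rad/s; BW = Δω/(2π) = 3.275e+06 Hz.

(a) f₀ = 5.033e+04 Hz  (b) Q = 0.01537  (c) BW = 3.275e+06 Hz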